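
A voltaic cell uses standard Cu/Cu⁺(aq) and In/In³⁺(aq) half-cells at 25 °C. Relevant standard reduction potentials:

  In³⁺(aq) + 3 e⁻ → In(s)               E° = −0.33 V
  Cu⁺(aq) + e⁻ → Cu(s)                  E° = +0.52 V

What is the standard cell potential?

+0.85 V

Of the two couples in this cell, the one with the more positive reduction potential is reduced at the cathode: here that is Cu⁺/Cu (+0.52 V); In³⁺/In (−0.33 V) is the anode.
E°cell = E°(cathode) − E°(anode) = +0.52 − (−0.33) = +0.85 V.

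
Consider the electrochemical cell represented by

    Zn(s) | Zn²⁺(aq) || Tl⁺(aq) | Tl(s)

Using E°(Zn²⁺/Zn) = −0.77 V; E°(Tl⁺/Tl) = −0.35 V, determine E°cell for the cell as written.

By convention the left-hand electrode in cell notation is the anode (oxidation) and the right-hand electrode is the cathode (reduction).
E°cell = E°(right) − E°(left) = −0.35 − (−0.77) = +0.42 V.

+0.42 V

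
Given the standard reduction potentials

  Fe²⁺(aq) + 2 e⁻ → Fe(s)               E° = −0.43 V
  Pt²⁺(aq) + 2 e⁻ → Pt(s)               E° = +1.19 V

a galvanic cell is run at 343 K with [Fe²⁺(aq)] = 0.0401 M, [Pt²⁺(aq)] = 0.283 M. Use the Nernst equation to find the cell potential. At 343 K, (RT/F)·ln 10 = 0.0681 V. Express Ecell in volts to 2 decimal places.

The Pt²⁺/Pt couple has the more positive E°, so it is the cathode; Fe²⁺/Fe is the anode.
E°cell = E°cat − E°an = +1.19 − (−0.43) = +1.62 V; n = 2.
For the overall reaction Pt²⁺(aq) + Fe(s) → Pt(s) + Fe²⁺(aq), Q = [Fe²⁺(aq)] / [Pt²⁺(aq)] = 0.142, giving log Q = −0.849.
By the Nernst equation, E = +1.62 − (0.0681/2)·(−0.849) = +1.65 V.

+1.65 V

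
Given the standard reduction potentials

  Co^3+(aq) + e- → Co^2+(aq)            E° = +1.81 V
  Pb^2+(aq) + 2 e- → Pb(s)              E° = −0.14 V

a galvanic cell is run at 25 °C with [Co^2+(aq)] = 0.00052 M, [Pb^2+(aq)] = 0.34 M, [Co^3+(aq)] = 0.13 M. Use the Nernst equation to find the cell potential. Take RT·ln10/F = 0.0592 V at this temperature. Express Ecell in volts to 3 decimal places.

+2.106 V

Co³⁺/Co²⁺ is reduced (cathode, E° = +1.81 V) and Pb²⁺/Pb is oxidized (anode).
E°cell = +1.81 − (−0.14) = +1.95 V, with n = 2 electrons transferred.
For the overall reaction 2 Co^3+(aq) + Pb(s) → 2 Co^2+(aq) + Pb^2+(aq), Q = ([Co^2+(aq)]^2·[Pb^2+(aq)]) / [Co^3+(aq)]^2 = 5.44×10^−6, giving log Q = −5.264.
Applying E = E° − (RT ln10/nF)·log Q gives +1.95 − (0.0592/2)(−5.264) = +2.106 V.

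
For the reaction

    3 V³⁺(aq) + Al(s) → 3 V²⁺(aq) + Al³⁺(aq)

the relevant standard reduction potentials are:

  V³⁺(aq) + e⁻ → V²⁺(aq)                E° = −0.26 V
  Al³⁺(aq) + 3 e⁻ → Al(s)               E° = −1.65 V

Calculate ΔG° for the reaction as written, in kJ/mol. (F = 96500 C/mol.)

In the reaction as written V³⁺(aq) is reduced, so the V³⁺/V²⁺ couple is the cathode and Al³⁺/Al is the anode.
E°cell = −0.26 − (−1.65) = +1.39 V; balancing electrons gives n = 3.
ΔG° = −nFE°cell = −(3)(96500)(+1.39) J/mol = −402 kJ/mol.

−402 kJ/mol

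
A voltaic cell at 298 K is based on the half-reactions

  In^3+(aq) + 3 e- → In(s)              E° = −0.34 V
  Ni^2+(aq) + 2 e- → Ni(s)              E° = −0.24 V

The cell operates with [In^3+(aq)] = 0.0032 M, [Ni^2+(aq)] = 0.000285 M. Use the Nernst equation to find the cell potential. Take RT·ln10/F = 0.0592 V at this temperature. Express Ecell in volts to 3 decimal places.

+0.044 V

Ni²⁺/Ni is reduced (cathode, E° = −0.24 V) and In³⁺/In is oxidized (anode).
The standard potential is −0.24 − (−0.34) = +0.10 V and the balanced reaction transfers n = 6 electrons.
For the overall reaction 3 Ni^2+(aq) + 2 In(s) → 3 Ni(s) + 2 In^3+(aq), Q = [In^3+(aq)]^2 / [Ni^2+(aq)]^3 = 4.42×10^5, giving log Q = 5.646.
By the Nernst equation, E = +0.10 − (0.0592/6)·(5.646) = +0.044 V.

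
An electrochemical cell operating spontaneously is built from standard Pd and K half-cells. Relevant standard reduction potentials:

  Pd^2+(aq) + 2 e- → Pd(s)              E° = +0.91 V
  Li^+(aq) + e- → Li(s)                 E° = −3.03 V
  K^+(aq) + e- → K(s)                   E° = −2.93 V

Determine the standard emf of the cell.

+3.84 V

The Pd²⁺/Pd couple has the higher E°, so Pd ion is reduced (cathode) and K is oxidized (anode).
E°cell = E°(cathode) − E°(anode) = +0.91 − (−2.93) = +3.84 V.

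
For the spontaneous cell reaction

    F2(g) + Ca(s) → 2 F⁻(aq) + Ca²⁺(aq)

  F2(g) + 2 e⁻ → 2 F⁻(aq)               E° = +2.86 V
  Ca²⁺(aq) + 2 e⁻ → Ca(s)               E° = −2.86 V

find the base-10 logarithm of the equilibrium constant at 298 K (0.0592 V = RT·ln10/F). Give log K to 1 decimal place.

log K = 193.2

The F₂/F⁻ couple is reduced (cathode); E°cell = +2.86 − (−2.86) = +5.72 V with n = 2.
At equilibrium E = 0, so log K = nE°cell / 0.0592 = (2)(+5.72) / 0.0592 = 193.2.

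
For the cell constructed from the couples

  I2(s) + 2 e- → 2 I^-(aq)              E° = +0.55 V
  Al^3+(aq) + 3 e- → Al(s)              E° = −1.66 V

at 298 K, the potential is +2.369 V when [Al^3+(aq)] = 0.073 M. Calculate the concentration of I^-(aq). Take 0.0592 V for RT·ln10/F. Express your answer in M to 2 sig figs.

The I₂/I⁻ couple has the larger reduction potential, so it is the cathode: E°cell = +0.55 − (−1.66) = +2.21 V and n = 6.
Rearranging E = E° − (0.0592/n)·log Q gives log Q = 6(+2.21 − (+2.369))/0.0592 = −16.115.
The balanced reaction is 3 I2(s) + 2 Al(s) → 6 I^-(aq) + 2 Al^3+(aq), so Q = [I^-(aq)]^6·[Al^3+(aq)]^2.
Substituting the known concentrations and solving, log [I^-(aq)] = −2.307 and [I^-(aq)] = 0.0049 M.

0.0049 M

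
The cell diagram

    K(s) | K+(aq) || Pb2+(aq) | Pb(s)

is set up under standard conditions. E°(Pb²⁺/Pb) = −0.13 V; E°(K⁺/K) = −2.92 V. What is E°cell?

By convention the left-hand electrode in cell notation is the anode (oxidation) and the right-hand electrode is the cathode (reduction).
E°cell = E°(right) − E°(left) = −0.13 − (−2.92) = +2.79 V.

+2.79 V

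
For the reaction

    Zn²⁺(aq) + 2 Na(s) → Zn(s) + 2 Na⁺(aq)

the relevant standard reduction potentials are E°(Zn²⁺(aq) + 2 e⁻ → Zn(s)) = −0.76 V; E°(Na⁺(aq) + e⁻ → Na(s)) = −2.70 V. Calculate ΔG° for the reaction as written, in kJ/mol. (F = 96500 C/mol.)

In the reaction as written Zn²⁺(aq) is reduced, so the Zn²⁺/Zn couple is the cathode and Na⁺/Na is the anode.
E°cell = −0.76 − (−2.70) = +1.94 V; balancing electrons gives n = 2.
ΔG° = −nFE°cell = −(2)(96500)(+1.94) J/mol = −374 kJ/mol.

−374 kJ/mol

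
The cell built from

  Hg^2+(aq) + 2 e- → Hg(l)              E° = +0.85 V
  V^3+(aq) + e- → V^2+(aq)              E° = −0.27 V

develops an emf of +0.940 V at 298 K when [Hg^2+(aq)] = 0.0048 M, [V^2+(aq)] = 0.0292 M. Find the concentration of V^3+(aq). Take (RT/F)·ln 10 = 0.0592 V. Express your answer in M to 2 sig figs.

2.2 M

Hg²⁺/Hg is the cathode (higher E°); E°cell = +0.85 − (−0.27) = +1.12 V with n = 2.
Since E = E° − (0.0592/n)·log Q, log Q = n(E° − E)/0.0592 = 6.081.
Balancing electrons gives Hg^2+(aq) + 2 V^2+(aq) → Hg(l) + 2 V^3+(aq); thus Q = [V^3+(aq)]^2 / ([Hg^2+(aq)]·[V^2+(aq)]^2).
Isolating [V^3+(aq)] in Q = 10^{6.081} yields log [V^3+(aq)] = 0.347, i.e. 2.2 M.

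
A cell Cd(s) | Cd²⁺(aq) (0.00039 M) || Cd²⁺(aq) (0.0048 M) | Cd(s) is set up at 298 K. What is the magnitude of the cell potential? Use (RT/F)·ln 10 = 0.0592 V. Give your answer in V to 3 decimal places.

0.032 V

For a concentration cell E°cell = 0, since both electrodes use the same couple.
The compartment with the higher Cd²⁺(aq) concentration (0.0048 M) acts as the cathode; ions are reduced there and produced at the dilute (0.00039 M) anode.
With n = 2, Ecell = −(0.0592/2)·log([dilute]/[conc]) = −(0.0592/2)·log(0.00039/0.0048) = +0.032 V.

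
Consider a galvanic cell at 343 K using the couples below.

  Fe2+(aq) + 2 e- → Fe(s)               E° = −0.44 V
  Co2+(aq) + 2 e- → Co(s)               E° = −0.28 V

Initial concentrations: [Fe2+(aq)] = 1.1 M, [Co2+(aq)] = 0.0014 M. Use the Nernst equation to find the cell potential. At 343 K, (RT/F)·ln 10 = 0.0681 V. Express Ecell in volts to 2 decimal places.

+0.06 V

Co²⁺/Co is reduced (cathode, E° = −0.28 V) and Fe²⁺/Fe is oxidized (anode).
E°cell = −0.28 − (−0.44) = +0.16 V, with n = 2 electrons transferred.
The balanced reaction is Co2+(aq) + Fe(s) → Co(s) + Fe2+(aq), so Q = [Fe2+(aq)] / [Co2+(aq)] = 786 and log Q = 2.895.
E = E° − (0.0681/n)·log Q = +0.16 − (0.0681/2)(2.895) = +0.06 V.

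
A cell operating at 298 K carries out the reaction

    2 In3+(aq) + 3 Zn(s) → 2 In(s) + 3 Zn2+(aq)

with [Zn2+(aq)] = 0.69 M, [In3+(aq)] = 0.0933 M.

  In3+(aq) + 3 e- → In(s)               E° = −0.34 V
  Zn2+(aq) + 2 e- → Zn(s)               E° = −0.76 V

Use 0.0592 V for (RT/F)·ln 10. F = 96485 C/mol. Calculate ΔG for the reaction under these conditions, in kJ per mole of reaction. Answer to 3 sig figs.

−234 kJ/mol

The standard cell potential is −0.34 − (−0.76) = +0.42 V, with n = 6 electrons in the balanced equation.
Q = [Zn2+(aq)]^3 / [In3+(aq)]^2 = 37.7, so log Q = 1.577 and E = +0.42 − (0.0592/6)(1.577) = +0.4044 V.
ΔG = −nFE = −(6)(96485)(+0.4044) J/mol = −234 kJ/mol.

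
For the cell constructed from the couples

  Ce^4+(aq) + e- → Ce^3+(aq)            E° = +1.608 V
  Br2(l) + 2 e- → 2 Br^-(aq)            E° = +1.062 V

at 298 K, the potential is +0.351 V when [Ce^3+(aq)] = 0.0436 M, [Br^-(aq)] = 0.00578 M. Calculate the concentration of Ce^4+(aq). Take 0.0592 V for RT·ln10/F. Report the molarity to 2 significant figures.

0.0038 M

Ce⁴⁺/Ce³⁺ is the cathode (higher E°); E°cell = +1.608 − (+1.062) = +0.546 V with n = 2.
Rearranging E = E° − (0.0592/n)·log Q gives log Q = 2(+0.546 − (+0.351))/0.0592 = 6.588.
The balanced reaction is 2 Ce^4+(aq) + 2 Br^-(aq) → 2 Ce^3+(aq) + Br2(l), so Q = [Ce^3+(aq)]^2 / ([Ce^4+(aq)]^2·[Br^-(aq)]^2).
Isolating [Ce^4+(aq)] in Q = 10^{6.588} yields log [Ce^4+(aq)] = −2.416, i.e. 0.0038 M.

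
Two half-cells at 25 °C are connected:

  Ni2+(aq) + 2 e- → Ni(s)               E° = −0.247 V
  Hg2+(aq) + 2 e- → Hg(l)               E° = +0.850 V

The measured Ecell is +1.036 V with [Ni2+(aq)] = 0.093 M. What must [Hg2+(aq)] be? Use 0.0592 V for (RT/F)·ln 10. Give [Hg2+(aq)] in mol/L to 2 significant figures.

0.00081 M

With Hg²⁺/Hg at the cathode and Ni²⁺/Ni at the anode, E°cell = +0.850 − (−0.247) = +1.097 V (n = 2).
From the Nernst equation, log Q = n(E° − E)/0.0592 = 2·(+1.097 − (+1.036))/0.0592 = 2.061.
Balancing electrons gives Hg2+(aq) + Ni(s) → Hg(l) + Ni2+(aq); thus Q = [Ni2+(aq)] / [Hg2+(aq)].
Solving for the unknown gives log [Hg2+(aq)] = −3.093, so [Hg2+(aq)] ≈ 0.00081 M.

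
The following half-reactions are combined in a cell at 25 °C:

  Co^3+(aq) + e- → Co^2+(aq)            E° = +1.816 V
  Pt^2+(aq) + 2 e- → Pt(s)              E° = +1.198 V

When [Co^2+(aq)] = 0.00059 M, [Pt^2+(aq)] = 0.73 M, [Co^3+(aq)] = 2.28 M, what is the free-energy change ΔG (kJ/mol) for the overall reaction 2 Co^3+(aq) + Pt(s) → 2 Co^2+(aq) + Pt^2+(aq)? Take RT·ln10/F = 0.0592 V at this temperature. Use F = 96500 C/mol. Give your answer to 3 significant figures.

−161 kJ/mol

With Co³⁺/Co²⁺ reduced at the cathode, E°cell = +1.816 − (+1.198) = +0.618 V and n = 2.
Q = ([Co^2+(aq)]^2·[Pt^2+(aq)]) / [Co^3+(aq)]^2 = 4.89×10^−8, so log Q = −7.311 and E = +0.618 − (0.0592/2)(−7.311) = +0.8344 V.
ΔG = −nFE = −(2)(96500)(+0.8344) J/mol = −161 kJ/mol.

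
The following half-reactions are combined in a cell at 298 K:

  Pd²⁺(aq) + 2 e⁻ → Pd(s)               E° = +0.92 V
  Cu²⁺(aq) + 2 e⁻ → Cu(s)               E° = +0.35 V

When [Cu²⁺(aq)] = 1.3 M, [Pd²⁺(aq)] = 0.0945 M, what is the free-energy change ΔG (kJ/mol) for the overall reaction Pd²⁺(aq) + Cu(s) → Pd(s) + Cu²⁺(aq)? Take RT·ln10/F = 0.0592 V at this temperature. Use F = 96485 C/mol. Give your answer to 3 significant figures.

The standard cell potential is +0.92 − (+0.35) = +0.57 V, with n = 2 electrons in the balanced equation.
Q = [Cu²⁺(aq)] / [Pd²⁺(aq)] = 13.8, so log Q = 1.139 and E = +0.57 − (0.0592/2)(1.139) = +0.5363 V.
Finally ΔG = −nFE = −(2)(96485 C/mol)(+0.5363 V) = −103 kJ/mol.

−103 kJ/mol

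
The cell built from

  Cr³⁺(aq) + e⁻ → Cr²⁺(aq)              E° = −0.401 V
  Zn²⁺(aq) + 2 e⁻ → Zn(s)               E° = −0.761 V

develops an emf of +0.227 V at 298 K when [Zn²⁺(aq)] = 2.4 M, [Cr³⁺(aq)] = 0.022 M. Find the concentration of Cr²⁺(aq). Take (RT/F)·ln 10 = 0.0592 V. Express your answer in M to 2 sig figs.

With Cr³⁺/Cr²⁺ at the cathode and Zn²⁺/Zn at the anode, E°cell = −0.401 − (−0.761) = +0.360 V (n = 2).
Rearranging E = E° − (0.0592/n)·log Q gives log Q = 2(+0.360 − (+0.227))/0.0592 = 4.493.
Balancing electrons gives 2 Cr³⁺(aq) + Zn(s) → 2 Cr²⁺(aq) + Zn²⁺(aq); thus Q = ([Cr²⁺(aq)]^2·[Zn²⁺(aq)]) / [Cr³⁺(aq)]^2.
Solving for the unknown gives log [Cr²⁺(aq)] = 0.399, so [Cr²⁺(aq)] ≈ 2.5 M.

2.5 M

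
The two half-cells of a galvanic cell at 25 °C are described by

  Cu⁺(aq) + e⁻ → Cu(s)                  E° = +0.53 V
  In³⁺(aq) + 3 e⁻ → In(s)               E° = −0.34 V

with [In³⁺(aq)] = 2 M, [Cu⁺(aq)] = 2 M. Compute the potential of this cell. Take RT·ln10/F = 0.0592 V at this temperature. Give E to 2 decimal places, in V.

The Cu⁺/Cu couple has the more positive E°, so it is the cathode; In³⁺/In is the anode.
E°cell = E°cat − E°an = +0.53 − (−0.34) = +0.87 V; n = 3.
The balanced reaction is 3 Cu⁺(aq) + In(s) → 3 Cu(s) + In³⁺(aq), so Q = [In³⁺(aq)] / [Cu⁺(aq)]^3 = 0.25 and log Q = −0.602.
By the Nernst equation, E = +0.87 − (0.0592/3)·(−0.602) = +0.88 V.

+0.88 V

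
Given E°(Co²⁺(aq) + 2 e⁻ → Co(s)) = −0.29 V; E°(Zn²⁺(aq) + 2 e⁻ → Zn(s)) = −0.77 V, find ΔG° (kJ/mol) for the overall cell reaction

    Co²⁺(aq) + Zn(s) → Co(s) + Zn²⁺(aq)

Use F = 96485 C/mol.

In the reaction as written Co²⁺(aq) is reduced, so the Co²⁺/Co couple is the cathode and Zn²⁺/Zn is the anode.
E°cell = −0.29 − (−0.77) = +0.48 V; balancing electrons gives n = 2.
ΔG° = −nFE°cell = −(2)(96485)(+0.48) J/mol = −92.6 kJ/mol.

−92.6 kJ/mol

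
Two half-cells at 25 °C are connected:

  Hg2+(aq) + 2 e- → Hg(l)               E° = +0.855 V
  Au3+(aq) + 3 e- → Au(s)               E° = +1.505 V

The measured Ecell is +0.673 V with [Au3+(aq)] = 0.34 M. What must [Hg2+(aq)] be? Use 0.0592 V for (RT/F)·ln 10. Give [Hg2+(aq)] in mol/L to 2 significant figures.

Au³⁺/Au is the cathode (higher E°); E°cell = +1.505 − (+0.855) = +0.650 V with n = 6.
Rearranging E = E° − (0.0592/n)·log Q gives log Q = 6(+0.650 − (+0.673))/0.0592 = −2.331.
For 2 Au3+(aq) + 3 Hg(l) → 2 Au(s) + 3 Hg2+(aq), the reaction quotient is Q = [Hg2+(aq)]^3 / [Au3+(aq)]^2.
Isolating [Hg2+(aq)] in Q = 10^{−2.331} yields log [Hg2+(aq)] = −1.089, i.e. 0.081 M.

0.081 M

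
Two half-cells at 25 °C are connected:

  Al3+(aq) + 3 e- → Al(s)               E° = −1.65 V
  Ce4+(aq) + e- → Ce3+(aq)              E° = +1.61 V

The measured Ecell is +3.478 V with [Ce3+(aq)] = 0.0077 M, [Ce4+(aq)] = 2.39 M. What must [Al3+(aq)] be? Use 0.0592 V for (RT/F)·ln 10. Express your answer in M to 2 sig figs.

0.00027 M

Ce⁴⁺/Ce³⁺ is the cathode (higher E°); E°cell = +1.61 − (−1.65) = +3.26 V with n = 3.
Rearranging E = E° − (0.0592/n)·log Q gives log Q = 3(+3.26 − (+3.478))/0.0592 = −11.047.
Balancing electrons gives 3 Ce4+(aq) + Al(s) → 3 Ce3+(aq) + Al3+(aq); thus Q = ([Ce3+(aq)]^3·[Al3+(aq)]) / [Ce4+(aq)]^3.
Solving for the unknown gives log [Al3+(aq)] = −3.571, so [Al3+(aq)] ≈ 0.00027 M.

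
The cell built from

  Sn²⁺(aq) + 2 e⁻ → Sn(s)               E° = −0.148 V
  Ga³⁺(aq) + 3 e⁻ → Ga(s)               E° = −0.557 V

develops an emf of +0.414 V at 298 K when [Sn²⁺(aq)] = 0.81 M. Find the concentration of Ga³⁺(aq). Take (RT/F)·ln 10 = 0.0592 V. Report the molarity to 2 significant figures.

The Sn²⁺/Sn couple has the larger reduction potential, so it is the cathode: E°cell = −0.148 − (−0.557) = +0.409 V and n = 6.
From the Nernst equation, log Q = n(E° − E)/0.0592 = 6·(+0.409 − (+0.414))/0.0592 = −0.507.
Balancing electrons gives 3 Sn²⁺(aq) + 2 Ga(s) → 3 Sn(s) + 2 Ga³⁺(aq); thus Q = [Ga³⁺(aq)]^2 / [Sn²⁺(aq)]^3.
Solving for the unknown gives log [Ga³⁺(aq)] = −0.391, so [Ga³⁺(aq)] ≈ 0.41 M.

0.41 M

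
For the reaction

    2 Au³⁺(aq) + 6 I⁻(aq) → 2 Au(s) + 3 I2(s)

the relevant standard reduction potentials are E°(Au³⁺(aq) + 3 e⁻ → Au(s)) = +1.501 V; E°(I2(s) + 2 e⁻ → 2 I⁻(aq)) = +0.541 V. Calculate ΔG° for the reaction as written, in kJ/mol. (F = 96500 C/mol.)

−556 kJ/mol

In the reaction as written Au³⁺(aq) is reduced, so the Au³⁺/Au couple is the cathode and I₂/I⁻ is the anode.
E°cell = +1.501 − (+0.541) = +0.960 V; balancing electrons gives n = 6.
ΔG° = −nFE°cell = −(6)(96500)(+0.960) J/mol = −556 kJ/mol.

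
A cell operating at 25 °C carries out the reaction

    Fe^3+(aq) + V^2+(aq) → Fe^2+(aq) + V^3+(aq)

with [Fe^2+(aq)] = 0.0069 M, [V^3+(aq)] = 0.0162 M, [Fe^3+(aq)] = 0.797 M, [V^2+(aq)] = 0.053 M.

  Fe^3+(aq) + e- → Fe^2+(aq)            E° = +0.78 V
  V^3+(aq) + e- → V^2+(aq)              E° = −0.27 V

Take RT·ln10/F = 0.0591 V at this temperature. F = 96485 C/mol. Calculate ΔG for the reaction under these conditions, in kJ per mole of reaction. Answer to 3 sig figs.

The standard cell potential is +0.78 − (−0.27) = +1.05 V, with n = 1 electron in the balanced equation.
The reaction quotient is ([Fe^2+(aq)]·[V^3+(aq)]) / ([Fe^3+(aq)]·[V^2+(aq)]) = 0.00265; by Nernst, E = +1.05 − (0.0591/1)(−2.577) = +1.2023 V.
ΔG = −nFE = −(1)(96485)(+1.2023) J/mol = −116 kJ/mol.

−116 kJ/mol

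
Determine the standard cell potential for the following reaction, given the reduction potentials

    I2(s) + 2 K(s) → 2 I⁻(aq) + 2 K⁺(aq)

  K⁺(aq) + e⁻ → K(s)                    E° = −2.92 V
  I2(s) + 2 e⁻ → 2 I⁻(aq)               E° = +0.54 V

+3.46 V

I2(s) gains electrons, so the I₂/I⁻ couple is the cathode; the K⁺/K couple is the anode.
E°cell = E°(cathode) − E°(anode) = +0.54 − (−2.92) = +3.46 V.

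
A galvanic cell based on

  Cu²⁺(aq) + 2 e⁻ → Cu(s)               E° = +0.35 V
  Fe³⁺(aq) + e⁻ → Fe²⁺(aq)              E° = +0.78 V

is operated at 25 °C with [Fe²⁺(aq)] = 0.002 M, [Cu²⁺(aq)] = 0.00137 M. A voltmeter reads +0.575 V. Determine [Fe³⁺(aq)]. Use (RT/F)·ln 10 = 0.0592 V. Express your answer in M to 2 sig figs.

0.021 M

Fe³⁺/Fe²⁺ is the cathode (higher E°); E°cell = +0.78 − (+0.35) = +0.43 V with n = 2.
From the Nernst equation, log Q = n(E° − E)/0.0592 = 2·(+0.43 − (+0.575))/0.0592 = −4.899.
For 2 Fe³⁺(aq) + Cu(s) → 2 Fe²⁺(aq) + Cu²⁺(aq), the reaction quotient is Q = ([Fe²⁺(aq)]^2·[Cu²⁺(aq)]) / [Fe³⁺(aq)]^2.
Substituting the known concentrations and solving, log [Fe³⁺(aq)] = −1.681 and [Fe³⁺(aq)] = 0.021 M.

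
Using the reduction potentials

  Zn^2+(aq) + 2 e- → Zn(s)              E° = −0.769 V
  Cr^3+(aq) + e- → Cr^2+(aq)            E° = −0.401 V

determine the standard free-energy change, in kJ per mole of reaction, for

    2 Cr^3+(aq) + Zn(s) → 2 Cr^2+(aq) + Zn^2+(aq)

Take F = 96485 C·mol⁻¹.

−71.0 kJ/mol

In the reaction as written Cr^3+(aq) is reduced, so the Cr³⁺/Cr²⁺ couple is the cathode and Zn²⁺/Zn is the anode.
E°cell = −0.401 − (−0.769) = +0.368 V; balancing electrons gives n = 2.
ΔG° = −nFE°cell = −(2)(96485)(+0.368) J/mol = −71.0 kJ/mol.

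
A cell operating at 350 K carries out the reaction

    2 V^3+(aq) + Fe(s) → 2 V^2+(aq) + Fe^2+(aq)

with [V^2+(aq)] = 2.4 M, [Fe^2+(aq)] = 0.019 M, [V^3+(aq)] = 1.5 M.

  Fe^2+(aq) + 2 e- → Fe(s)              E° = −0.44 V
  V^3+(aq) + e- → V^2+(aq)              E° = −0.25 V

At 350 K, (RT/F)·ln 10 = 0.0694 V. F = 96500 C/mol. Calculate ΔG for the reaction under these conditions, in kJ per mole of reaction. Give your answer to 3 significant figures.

−45.5 kJ/mol

With V³⁺/V²⁺ reduced at the cathode, E°cell = −0.25 − (−0.44) = +0.19 V and n = 2.
Here Q = ([V^2+(aq)]^2·[Fe^2+(aq)]) / [V^3+(aq)]^2 = 0.0486 (log Q = −1.313), giving E = +0.19 − (0.0694/2)·(−1.313) = +0.2356 V.
Then ΔG = −nFE = −2 × 96500 × +0.2356 J/mol = −45.5 kJ/mol.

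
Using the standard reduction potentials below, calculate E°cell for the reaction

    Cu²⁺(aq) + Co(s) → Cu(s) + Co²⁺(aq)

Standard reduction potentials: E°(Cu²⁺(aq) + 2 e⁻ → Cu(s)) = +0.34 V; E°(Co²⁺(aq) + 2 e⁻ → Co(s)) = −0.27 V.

+0.61 V

In the reaction as written, Cu²⁺(aq) is reduced (cathode) and Co²⁺(aq) is produced by oxidation at the anode.
E°cell = E°(cathode) − E°(anode) = +0.34 − (−0.27) = +0.61 V.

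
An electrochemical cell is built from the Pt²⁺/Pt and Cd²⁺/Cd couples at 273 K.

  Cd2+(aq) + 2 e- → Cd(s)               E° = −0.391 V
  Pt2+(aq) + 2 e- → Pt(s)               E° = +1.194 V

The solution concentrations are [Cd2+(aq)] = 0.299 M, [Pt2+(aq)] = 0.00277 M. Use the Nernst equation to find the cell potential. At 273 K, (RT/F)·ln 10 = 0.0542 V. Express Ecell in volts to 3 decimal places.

The Pt²⁺/Pt couple has the more positive E°, so it is the cathode; Cd²⁺/Cd is the anode.
E°cell = +1.194 − (−0.391) = +1.585 V, with n = 2 electrons transferred.
The balanced reaction is Pt2+(aq) + Cd(s) → Pt(s) + Cd2+(aq), so Q = [Cd2+(aq)] / [Pt2+(aq)] = 108 and log Q = 2.033.
By the Nernst equation, E = +1.585 − (0.0542/2)·(2.033) = +1.530 V.

+1.530 V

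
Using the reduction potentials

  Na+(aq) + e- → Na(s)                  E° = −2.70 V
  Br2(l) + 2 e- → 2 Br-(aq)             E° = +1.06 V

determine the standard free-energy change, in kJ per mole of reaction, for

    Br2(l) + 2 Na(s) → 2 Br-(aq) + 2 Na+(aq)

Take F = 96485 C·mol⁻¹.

−726 kJ/mol

In the reaction as written Br2(l) is reduced, so the Br₂/Br⁻ couple is the cathode and Na⁺/Na is the anode.
E°cell = +1.06 − (−2.70) = +3.76 V; balancing electrons gives n = 2.
ΔG° = −nFE°cell = −(2)(96485)(+3.76) J/mol = −726 kJ/mol.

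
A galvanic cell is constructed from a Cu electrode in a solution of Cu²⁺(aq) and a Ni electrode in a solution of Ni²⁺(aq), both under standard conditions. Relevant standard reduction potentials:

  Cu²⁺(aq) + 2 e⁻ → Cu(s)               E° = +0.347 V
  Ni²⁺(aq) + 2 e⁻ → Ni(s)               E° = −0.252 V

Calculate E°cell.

The Cu²⁺/Cu couple has the higher E°, so Cu ion is reduced (cathode) and Ni is oxidized (anode).
E°cell = E°(cathode) − E°(anode) = +0.347 − (−0.252) = +0.599 V.

+0.599 V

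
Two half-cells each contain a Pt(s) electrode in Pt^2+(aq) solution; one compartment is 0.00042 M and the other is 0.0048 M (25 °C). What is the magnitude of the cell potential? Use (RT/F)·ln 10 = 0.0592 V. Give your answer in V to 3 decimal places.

For a concentration cell E°cell = 0, since both electrodes use the same couple.
The compartment with the higher Pt^2+(aq) concentration (0.0048 M) acts as the cathode; ions are reduced there and produced at the dilute (0.00042 M) anode.
With n = 2, Ecell = −(0.0592/2)·log([dilute]/[conc]) = −(0.0592/2)·log(0.00042/0.0048) = +0.031 V.

0.031 V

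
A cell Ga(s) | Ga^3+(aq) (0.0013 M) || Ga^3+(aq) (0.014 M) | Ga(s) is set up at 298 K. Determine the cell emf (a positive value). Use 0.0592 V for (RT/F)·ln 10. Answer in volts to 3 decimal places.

0.020 V

For a concentration cell E°cell = 0, since both electrodes use the same couple.
The compartment with the higher Ga^3+(aq) concentration (0.014 M) acts as the cathode; ions are reduced there and produced at the dilute (0.0013 M) anode.
With n = 3, Ecell = −(0.0592/3)·log([dilute]/[conc]) = −(0.0592/3)·log(0.0013/0.014) = +0.020 V.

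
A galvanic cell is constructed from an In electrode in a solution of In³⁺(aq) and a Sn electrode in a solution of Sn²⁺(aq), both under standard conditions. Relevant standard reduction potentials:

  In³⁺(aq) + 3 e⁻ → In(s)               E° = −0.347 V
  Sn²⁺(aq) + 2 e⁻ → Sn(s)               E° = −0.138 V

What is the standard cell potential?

The Sn²⁺/Sn couple has the higher E°, so Sn ion is reduced (cathode) and In is oxidized (anode).
E°cell = E°(cathode) − E°(anode) = −0.138 − (−0.347) = +0.209 V.

+0.209 V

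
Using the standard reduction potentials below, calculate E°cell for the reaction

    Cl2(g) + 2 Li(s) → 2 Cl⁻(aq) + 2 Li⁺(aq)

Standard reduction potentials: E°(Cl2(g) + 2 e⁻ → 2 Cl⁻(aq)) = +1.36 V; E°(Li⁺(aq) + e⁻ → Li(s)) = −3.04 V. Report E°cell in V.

+4.40 V

Cl2(g) gains electrons, so the Cl₂/Cl⁻ couple is the cathode; the Li⁺/Li couple is the anode.
E°cell = E°(cathode) − E°(anode) = +1.36 − (−3.04) = +4.40 V.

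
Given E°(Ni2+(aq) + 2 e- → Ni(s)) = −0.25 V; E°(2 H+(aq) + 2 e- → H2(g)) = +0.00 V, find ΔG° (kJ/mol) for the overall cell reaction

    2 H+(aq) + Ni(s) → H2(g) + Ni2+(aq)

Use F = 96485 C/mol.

In the reaction as written H+(aq) is reduced, so the 2H⁺/H₂ couple is the cathode and Ni²⁺/Ni is the anode.
E°cell = +0.00 − (−0.25) = +0.25 V; balancing electrons gives n = 2.
ΔG° = −nFE°cell = −(2)(96485)(+0.25) J/mol = −48.2 kJ/mol.

−48.2 kJ/mol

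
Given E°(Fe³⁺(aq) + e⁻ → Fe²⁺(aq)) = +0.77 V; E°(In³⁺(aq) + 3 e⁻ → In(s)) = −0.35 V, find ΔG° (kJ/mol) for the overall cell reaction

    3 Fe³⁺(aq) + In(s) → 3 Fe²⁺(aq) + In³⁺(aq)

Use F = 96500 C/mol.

In the reaction as written Fe³⁺(aq) is reduced, so the Fe³⁺/Fe²⁺ couple is the cathode and In³⁺/In is the anode.
E°cell = +0.77 − (−0.35) = +1.12 V; balancing electrons gives n = 3.
ΔG° = −nFE°cell = −(3)(96500)(+1.12) J/mol = −324 kJ/mol.

−324 kJ/mol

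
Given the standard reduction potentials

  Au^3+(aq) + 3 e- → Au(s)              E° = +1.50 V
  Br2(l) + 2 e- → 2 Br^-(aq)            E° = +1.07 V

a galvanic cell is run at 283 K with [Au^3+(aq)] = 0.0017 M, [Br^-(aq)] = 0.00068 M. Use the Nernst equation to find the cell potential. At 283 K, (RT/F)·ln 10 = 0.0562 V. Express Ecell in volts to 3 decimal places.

Au³⁺/Au is reduced (cathode, E° = +1.50 V) and Br₂/Br⁻ is oxidized (anode).
The standard potential is +1.50 − (+1.07) = +0.43 V and the balanced reaction transfers n = 6 electrons.
For the overall reaction 2 Au^3+(aq) + 6 Br^-(aq) → 2 Au(s) + 3 Br2(l), Q = 1 / ([Au^3+(aq)]^2·[Br^-(aq)]^6) = 3.5×10^24, giving log Q = 24.544.
By the Nernst equation, E = +0.43 − (0.0562/6)·(24.544) = +0.200 V.

+0.200 V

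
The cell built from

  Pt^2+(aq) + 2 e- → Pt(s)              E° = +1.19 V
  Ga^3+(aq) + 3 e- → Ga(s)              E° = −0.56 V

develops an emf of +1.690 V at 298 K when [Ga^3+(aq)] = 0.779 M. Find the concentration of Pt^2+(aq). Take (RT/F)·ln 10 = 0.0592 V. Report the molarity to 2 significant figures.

Pt²⁺/Pt is the cathode (higher E°); E°cell = +1.19 − (−0.56) = +1.75 V with n = 6.
Since E = E° − (0.0592/n)·log Q, log Q = n(E° − E)/0.0592 = 6.081.
The balanced reaction is 3 Pt^2+(aq) + 2 Ga(s) → 3 Pt(s) + 2 Ga^3+(aq), so Q = [Ga^3+(aq)]^2 / [Pt^2+(aq)]^3.
Isolating [Pt^2+(aq)] in Q = 10^{6.081} yields log [Pt^2+(aq)] = −2.099, i.e. 0.0080 M.

0.0080 M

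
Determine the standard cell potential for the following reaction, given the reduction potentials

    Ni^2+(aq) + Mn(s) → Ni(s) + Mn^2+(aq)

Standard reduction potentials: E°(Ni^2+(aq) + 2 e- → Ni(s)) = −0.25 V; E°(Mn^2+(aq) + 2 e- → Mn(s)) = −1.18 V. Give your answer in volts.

+0.93 V

In the reaction as written, Ni^2+(aq) is reduced (cathode) and Mn^2+(aq) is produced by oxidation at the anode.
E°cell = E°(cathode) − E°(anode) = −0.25 − (−1.18) = +0.93 V.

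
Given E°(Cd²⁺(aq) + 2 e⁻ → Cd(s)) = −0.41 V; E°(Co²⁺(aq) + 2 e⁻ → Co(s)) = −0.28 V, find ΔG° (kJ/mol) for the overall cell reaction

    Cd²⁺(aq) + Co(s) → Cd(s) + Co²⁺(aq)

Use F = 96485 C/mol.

In the reaction as written Cd²⁺(aq) is reduced, so the Cd²⁺/Cd couple is the cathode and Co²⁺/Co is the anode.
E°cell = −0.41 − (−0.28) = −0.13 V; balancing electrons gives n = 2.
ΔG° = −nFE°cell = −(2)(96485)(−0.13) J/mol = +25.1 kJ/mol.

+25.1 kJ/mol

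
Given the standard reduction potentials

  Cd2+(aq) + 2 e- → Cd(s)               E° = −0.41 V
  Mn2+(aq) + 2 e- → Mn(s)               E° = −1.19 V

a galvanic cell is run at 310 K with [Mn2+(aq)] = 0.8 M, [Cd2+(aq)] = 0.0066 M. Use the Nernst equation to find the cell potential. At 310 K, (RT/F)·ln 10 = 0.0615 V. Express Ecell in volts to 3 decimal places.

+0.716 V

The Cd²⁺/Cd couple has the more positive E°, so it is the cathode; Mn²⁺/Mn is the anode.
E°cell = E°cat − E°an = −0.41 − (−1.19) = +0.78 V; n = 2.
Balancing gives Cd2+(aq) + Mn(s) → Cd(s) + Mn2+(aq); hence Q = [Mn2+(aq)] / [Cd2+(aq)] = 121 (log Q = 2.084).
By the Nernst equation, E = +0.78 − (0.0615/2)·(2.084) = +0.716 V.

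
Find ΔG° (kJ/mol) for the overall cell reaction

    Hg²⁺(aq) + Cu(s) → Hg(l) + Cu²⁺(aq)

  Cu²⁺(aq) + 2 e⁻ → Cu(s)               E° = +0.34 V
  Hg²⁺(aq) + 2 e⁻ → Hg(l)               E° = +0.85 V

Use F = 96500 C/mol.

In the reaction as written Hg²⁺(aq) is reduced, so the Hg²⁺/Hg couple is the cathode and Cu²⁺/Cu is the anode.
E°cell = +0.85 − (+0.34) = +0.51 V; balancing electrons gives n = 2.
ΔG° = −nFE°cell = −(2)(96500)(+0.51) J/mol = −98.4 kJ/mol.

−98.4 kJ/mol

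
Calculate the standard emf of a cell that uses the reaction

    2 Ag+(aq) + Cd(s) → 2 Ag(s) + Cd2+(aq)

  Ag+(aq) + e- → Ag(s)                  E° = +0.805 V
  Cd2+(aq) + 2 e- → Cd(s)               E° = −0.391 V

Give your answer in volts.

Ag+(aq) gains electrons, so the Ag⁺/Ag couple is the cathode; the Cd²⁺/Cd couple is the anode.
E°cell = E°(cathode) − E°(anode) = +0.805 − (−0.391) = +1.196 V.
The positive value indicates the reaction is spontaneous as written.

+1.196 V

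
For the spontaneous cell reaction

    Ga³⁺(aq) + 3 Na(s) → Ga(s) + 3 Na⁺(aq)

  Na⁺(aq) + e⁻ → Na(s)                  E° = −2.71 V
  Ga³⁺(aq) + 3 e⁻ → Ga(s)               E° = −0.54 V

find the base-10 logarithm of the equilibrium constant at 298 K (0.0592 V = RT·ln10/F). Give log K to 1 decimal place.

log K = 110.0

The Ga³⁺/Ga couple is reduced (cathode); E°cell = −0.54 − (−2.71) = +2.17 V with n = 3.
At equilibrium E = 0, so log K = nE°cell / 0.0592 = (3)(+2.17) / 0.0592 = 110.0.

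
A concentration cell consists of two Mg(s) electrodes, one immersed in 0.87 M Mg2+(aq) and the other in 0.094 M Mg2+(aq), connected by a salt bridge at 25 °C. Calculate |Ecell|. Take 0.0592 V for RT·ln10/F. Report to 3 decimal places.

0.029 V

For a concentration cell E°cell = 0, since both electrodes use the same couple.
The compartment with the higher Mg2+(aq) concentration (0.87 M) acts as the cathode; ions are reduced there and produced at the dilute (0.094 M) anode.
With n = 2, Ecell = −(0.0592/2)·log([dilute]/[conc]) = −(0.0592/2)·log(0.094/0.87) = +0.029 V.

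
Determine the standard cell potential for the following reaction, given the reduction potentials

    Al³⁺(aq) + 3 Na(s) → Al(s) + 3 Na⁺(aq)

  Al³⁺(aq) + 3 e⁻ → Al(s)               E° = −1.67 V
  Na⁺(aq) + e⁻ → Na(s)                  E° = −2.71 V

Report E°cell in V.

Al³⁺(aq) gains electrons, so the Al³⁺/Al couple is the cathode; the Na⁺/Na couple is the anode.
E°cell = E°(cathode) − E°(anode) = −1.67 − (−2.71) = +1.04 V.
The positive value indicates the reaction is spontaneous as written.

+1.04 V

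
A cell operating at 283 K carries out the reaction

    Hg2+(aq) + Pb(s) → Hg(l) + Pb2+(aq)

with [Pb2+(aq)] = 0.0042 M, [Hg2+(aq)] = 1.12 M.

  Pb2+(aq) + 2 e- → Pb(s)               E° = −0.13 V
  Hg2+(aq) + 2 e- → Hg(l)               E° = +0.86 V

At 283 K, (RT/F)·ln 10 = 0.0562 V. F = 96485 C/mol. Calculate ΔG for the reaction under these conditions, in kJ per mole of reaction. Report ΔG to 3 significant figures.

With Hg²⁺/Hg reduced at the cathode, E°cell = +0.86 − (−0.13) = +0.99 V and n = 2.
Here Q = [Pb2+(aq)] / [Hg2+(aq)] = 0.00375 (log Q = −2.426), giving E = +0.99 − (0.0562/2)·(−2.426) = +1.0582 V.
Then ΔG = −nFE = −2 × 96485 × +1.0582 J/mol = −204 kJ/mol.

−204 kJ/mol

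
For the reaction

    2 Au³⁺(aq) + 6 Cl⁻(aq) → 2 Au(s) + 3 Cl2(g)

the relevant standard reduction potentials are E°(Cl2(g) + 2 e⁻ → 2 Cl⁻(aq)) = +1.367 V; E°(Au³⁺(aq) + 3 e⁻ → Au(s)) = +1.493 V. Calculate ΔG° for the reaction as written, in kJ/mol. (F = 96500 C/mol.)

−73.0 kJ/mol

In the reaction as written Au³⁺(aq) is reduced, so the Au³⁺/Au couple is the cathode and Cl₂/Cl⁻ is the anode.
E°cell = +1.493 − (+1.367) = +0.126 V; balancing electrons gives n = 6.
ΔG° = −nFE°cell = −(6)(96500)(+0.126) J/mol = −73.0 kJ/mol.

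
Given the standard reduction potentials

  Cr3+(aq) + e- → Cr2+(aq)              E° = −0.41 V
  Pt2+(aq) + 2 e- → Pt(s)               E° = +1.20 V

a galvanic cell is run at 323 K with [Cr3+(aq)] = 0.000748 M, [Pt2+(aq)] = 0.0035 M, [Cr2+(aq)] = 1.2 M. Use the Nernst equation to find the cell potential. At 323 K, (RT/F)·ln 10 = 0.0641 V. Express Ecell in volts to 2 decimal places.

The Pt²⁺/Pt couple has the more positive E°, so it is the cathode; Cr³⁺/Cr²⁺ is the anode.
E°cell = +1.20 − (−0.41) = +1.61 V, with n = 2 electrons transferred.
Balancing gives Pt2+(aq) + 2 Cr2+(aq) → Pt(s) + 2 Cr3+(aq); hence Q = [Cr3+(aq)]^2 / ([Pt2+(aq)]·[Cr2+(aq)]^2) = 0.000111 (log Q = −3.955).
By the Nernst equation, E = +1.61 − (0.0641/2)·(−3.955) = +1.74 V.

+1.74 V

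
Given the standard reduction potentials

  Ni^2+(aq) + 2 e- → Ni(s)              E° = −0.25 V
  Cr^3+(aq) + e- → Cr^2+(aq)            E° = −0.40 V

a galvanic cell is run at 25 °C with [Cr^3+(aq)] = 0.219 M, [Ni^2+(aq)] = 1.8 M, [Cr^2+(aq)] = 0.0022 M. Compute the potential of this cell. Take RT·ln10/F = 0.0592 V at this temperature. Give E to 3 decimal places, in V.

+0.039 V

Ni²⁺/Ni is reduced (cathode, E° = −0.25 V) and Cr³⁺/Cr²⁺ is oxidized (anode).
The standard potential is −0.25 − (−0.40) = +0.15 V and the balanced reaction transfers n = 2 electrons.
The balanced reaction is Ni^2+(aq) + 2 Cr^2+(aq) → Ni(s) + 2 Cr^3+(aq), so Q = [Cr^3+(aq)]^2 / ([Ni^2+(aq)]·[Cr^2+(aq)]^2) = 5.51×10^3 and log Q = 3.741.
Applying E = E° − (RT ln10/nF)·log Q gives +0.15 − (0.0592/2)(3.741) = +0.039 V.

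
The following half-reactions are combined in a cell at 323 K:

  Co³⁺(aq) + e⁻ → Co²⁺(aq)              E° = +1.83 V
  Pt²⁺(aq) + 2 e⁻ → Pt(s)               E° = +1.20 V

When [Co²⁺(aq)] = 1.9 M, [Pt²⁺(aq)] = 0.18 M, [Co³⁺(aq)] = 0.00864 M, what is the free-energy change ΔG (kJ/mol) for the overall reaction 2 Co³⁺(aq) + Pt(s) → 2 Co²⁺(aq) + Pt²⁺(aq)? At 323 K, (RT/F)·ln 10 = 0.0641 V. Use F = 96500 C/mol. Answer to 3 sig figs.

The standard cell potential is +1.83 − (+1.20) = +0.63 V, with n = 2 electrons in the balanced equation.
The reaction quotient is ([Co²⁺(aq)]^2·[Pt²⁺(aq)]) / [Co³⁺(aq)]^2 = 8.7×10^3; by Nernst, E = +0.63 − (0.0641/2)(3.940) = +0.5037 V.
ΔG = −nFE = −(2)(96500)(+0.5037) J/mol = −97.2 kJ/mol.

−97.2 kJ/mol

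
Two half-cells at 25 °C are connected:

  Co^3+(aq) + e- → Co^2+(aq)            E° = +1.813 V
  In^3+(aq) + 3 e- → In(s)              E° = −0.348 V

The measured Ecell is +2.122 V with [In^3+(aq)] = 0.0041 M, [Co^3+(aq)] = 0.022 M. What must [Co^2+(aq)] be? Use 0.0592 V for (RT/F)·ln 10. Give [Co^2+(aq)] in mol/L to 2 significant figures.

With Co³⁺/Co²⁺ at the cathode and In³⁺/In at the anode, E°cell = +1.813 − (−0.348) = +2.161 V (n = 3).
Rearranging E = E° − (0.0592/n)·log Q gives log Q = 3(+2.161 − (+2.122))/0.0592 = 1.976.
For 3 Co^3+(aq) + In(s) → 3 Co^2+(aq) + In^3+(aq), the reaction quotient is Q = ([Co^2+(aq)]^3·[In^3+(aq)]) / [Co^3+(aq)]^3.
Isolating [Co^2+(aq)] in Q = 10^{1.976} yields log [Co^2+(aq)] = −0.203, i.e. 0.63 M.

0.63 M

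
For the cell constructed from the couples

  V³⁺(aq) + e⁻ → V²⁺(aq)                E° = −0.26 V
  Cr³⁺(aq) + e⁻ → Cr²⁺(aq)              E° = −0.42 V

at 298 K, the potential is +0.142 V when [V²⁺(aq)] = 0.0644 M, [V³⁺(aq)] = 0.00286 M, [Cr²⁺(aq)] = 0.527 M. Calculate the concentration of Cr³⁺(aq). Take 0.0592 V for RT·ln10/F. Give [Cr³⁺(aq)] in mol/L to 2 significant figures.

V³⁺/V²⁺ is the cathode (higher E°); E°cell = −0.26 − (−0.42) = +0.16 V with n = 1.
Since E = E° − (0.0592/n)·log Q, log Q = n(E° − E)/0.0592 = 0.304.
The balanced reaction is V³⁺(aq) + Cr²⁺(aq) → V²⁺(aq) + Cr³⁺(aq), so Q = ([V²⁺(aq)]·[Cr³⁺(aq)]) / ([V³⁺(aq)]·[Cr²⁺(aq)]).
Isolating [Cr³⁺(aq)] in Q = 10^{0.304} yields log [Cr³⁺(aq)] = −1.327, i.e. 0.047 M.

0.047 M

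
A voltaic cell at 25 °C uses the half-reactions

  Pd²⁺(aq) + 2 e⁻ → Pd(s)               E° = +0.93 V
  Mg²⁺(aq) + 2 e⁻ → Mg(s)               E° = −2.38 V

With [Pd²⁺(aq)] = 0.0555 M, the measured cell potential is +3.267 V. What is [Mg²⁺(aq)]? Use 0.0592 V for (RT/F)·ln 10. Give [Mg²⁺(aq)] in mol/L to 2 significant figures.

The Pd²⁺/Pd couple has the larger reduction potential, so it is the cathode: E°cell = +0.93 − (−2.38) = +3.31 V and n = 2.
From the Nernst equation, log Q = n(E° − E)/0.0592 = 2·(+3.31 − (+3.267))/0.0592 = 1.453.
The balanced reaction is Pd²⁺(aq) + Mg(s) → Pd(s) + Mg²⁺(aq), so Q = [Mg²⁺(aq)] / [Pd²⁺(aq)].
Isolating [Mg²⁺(aq)] in Q = 10^{1.453} yields log [Mg²⁺(aq)] = 0.197, i.e. 1.6 M.

1.6 M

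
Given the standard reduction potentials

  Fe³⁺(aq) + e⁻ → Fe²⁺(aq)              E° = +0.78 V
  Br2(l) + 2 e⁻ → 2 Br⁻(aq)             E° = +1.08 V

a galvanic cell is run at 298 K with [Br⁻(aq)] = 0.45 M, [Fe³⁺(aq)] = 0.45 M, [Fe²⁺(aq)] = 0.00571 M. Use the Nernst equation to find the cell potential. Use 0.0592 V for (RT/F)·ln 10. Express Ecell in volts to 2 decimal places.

Since E°(Br₂/Br⁻) > E°(Fe³⁺/Fe²⁺), Br₂/Br⁻ serves as the cathode.
The standard potential is +1.08 − (+0.78) = +0.30 V and the balanced reaction transfers n = 2 electrons.
For the overall reaction Br2(l) + 2 Fe²⁺(aq) → 2 Br⁻(aq) + 2 Fe³⁺(aq), Q = ([Br⁻(aq)]^2·[Fe³⁺(aq)]^2) / [Fe²⁺(aq)]^2 = 1.26×10^3, giving log Q = 3.100.
Applying E = E° − (RT ln10/nF)·log Q gives +0.30 − (0.0592/2)(3.100) = +0.21 V.

+0.21 V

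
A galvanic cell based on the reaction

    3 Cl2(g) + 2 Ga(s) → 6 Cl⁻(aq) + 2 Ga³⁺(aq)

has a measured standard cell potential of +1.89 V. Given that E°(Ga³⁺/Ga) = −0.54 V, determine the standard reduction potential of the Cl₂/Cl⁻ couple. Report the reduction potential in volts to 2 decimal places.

+1.35 V

In the reaction as written the Cl₂/Cl⁻ couple is reduced (cathode) and Ga³⁺/Ga is oxidized (anode), so E°cell = E°(Cl₂/Cl⁻) − E°(Ga³⁺/Ga).
E°(Cl₂/Cl⁻) = E°cell + E°(anode) = +1.89 + (−0.54) = +1.35 V.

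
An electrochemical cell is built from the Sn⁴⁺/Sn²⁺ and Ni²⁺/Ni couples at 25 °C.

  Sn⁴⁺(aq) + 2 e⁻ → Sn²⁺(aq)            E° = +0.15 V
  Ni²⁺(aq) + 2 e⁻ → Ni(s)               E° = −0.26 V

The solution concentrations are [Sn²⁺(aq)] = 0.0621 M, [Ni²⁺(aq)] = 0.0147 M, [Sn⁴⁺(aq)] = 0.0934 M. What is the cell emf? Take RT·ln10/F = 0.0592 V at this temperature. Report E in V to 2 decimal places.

+0.47 V

The Sn⁴⁺/Sn²⁺ couple has the more positive E°, so it is the cathode; Ni²⁺/Ni is the anode.
E°cell = +0.15 − (−0.26) = +0.41 V, with n = 2 electrons transferred.
For the overall reaction Sn⁴⁺(aq) + Ni(s) → Sn²⁺(aq) + Ni²⁺(aq), Q = ([Sn²⁺(aq)]·[Ni²⁺(aq)]) / [Sn⁴⁺(aq)] = 0.00977, giving log Q = −2.010.
By the Nernst equation, E = +0.41 − (0.0592/2)·(−2.010) = +0.47 V.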